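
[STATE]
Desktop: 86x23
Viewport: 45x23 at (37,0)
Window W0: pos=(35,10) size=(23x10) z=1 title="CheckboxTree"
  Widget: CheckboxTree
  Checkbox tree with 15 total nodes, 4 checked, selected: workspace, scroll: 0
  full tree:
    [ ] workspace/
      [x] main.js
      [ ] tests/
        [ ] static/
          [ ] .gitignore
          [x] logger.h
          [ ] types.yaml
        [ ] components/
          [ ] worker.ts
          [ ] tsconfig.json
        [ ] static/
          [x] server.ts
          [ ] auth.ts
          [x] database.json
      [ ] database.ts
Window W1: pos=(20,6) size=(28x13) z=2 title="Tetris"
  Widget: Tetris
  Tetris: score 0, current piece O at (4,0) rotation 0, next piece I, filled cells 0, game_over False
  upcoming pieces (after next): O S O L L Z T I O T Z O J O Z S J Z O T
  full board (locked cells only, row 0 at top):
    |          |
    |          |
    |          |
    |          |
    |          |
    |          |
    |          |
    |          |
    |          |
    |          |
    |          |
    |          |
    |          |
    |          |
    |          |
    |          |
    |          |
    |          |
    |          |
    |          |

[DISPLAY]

                                             
                                             
                                             
                                             
                                             
                                             
━━━━━━━━━━┓                                  
          ┃                                  
──────────┨                                  
          ┃                                  
          ┃━━━━━━━━━┓                        
          ┃e        ┃                        
          ┃─────────┨                        
          ┃ce/      ┃                        
          ┃js       ┃                        
:         ┃/        ┃                        
          ┃tic/     ┃                        
          ┃gitignore┃                        
━━━━━━━━━━┛ogger.h  ┃                        
━━━━━━━━━━━━━━━━━━━━┛                        
                                             
                                             
                                             


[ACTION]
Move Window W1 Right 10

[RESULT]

                                             
                                             
                                             
                                             
                                             
                                             
━━━━━━━━━━━━━━━━━━━━┓                        
s                   ┃                        
────────────────────┨                        
    │Next:          ┃                        
    │████           ┃                        
    │               ┃                        
    │               ┃                        
    │               ┃                        
    │               ┃                        
    │Score:         ┃                        
    │0              ┃                        
    │               ┃                        
━━━━━━━━━━━━━━━━━━━━┛                        
━━━━━━━━━━━━━━━━━━━━┛                        
                                             
                                             
                                             


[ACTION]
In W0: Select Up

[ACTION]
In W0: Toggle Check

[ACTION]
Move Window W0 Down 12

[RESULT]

                                             
                                             
                                             
                                             
                                             
                                             
━━━━━━━━━━━━━━━━━━━━┓                        
s                   ┃                        
────────────────────┨                        
    │Next:          ┃                        
    │████           ┃                        
    │               ┃                        
    │               ┃                        
    │               ┃                        
    │               ┃                        
    │Score:         ┃                        
    │0              ┃                        
    │               ┃                        
━━━━━━━━━━━━━━━━━━━━┛                        
    [x] static/     ┃                        
      [x] .gitignore┃                        
      [x] logger.h  ┃                        
━━━━━━━━━━━━━━━━━━━━┛                        


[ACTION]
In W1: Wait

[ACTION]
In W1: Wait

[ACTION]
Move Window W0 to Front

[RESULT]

                                             
                                             
                                             
                                             
                                             
                                             
━━━━━━━━━━━━━━━━━━━━┓                        
s                   ┃                        
────────────────────┨                        
    │Next:          ┃                        
    │████           ┃                        
    │               ┃                        
    │               ┃                        
━━━━━━━━━━━━━━━━━━━━┓                        
CheckboxTree        ┃                        
────────────────────┨                        
[x] workspace/      ┃                        
  [x] main.js       ┃                        
  [x] tests/        ┃                        
    [x] static/     ┃                        
      [x] .gitignore┃                        
      [x] logger.h  ┃                        
━━━━━━━━━━━━━━━━━━━━┛                        


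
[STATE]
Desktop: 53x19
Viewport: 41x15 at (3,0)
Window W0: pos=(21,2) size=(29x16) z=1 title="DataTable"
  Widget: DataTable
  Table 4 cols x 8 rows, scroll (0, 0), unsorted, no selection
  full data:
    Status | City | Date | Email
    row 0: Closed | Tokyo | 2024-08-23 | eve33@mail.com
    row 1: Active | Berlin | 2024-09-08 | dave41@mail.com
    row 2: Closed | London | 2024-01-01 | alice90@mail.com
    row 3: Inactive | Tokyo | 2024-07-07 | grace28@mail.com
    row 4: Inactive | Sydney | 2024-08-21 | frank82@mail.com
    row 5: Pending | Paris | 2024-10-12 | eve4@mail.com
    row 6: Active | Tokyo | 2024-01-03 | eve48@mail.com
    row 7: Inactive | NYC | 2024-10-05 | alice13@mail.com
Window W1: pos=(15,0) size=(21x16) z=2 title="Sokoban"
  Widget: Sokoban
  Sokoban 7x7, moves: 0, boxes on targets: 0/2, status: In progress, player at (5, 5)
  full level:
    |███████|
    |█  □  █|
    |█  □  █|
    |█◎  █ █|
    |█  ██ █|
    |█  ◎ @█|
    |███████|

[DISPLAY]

            ┏━━━━━━━━━━━━━━━━━━━┓        
            ┃ Sokoban           ┃        
            ┠───────────────────┨━━━━━━━━
            ┃███████            ┃        
            ┃█  □  █            ┃────────
            ┃█  □  █            ┃ │Date  
            ┃█◎  █ █            ┃─┼──────
            ┃█  ██ █            ┃ │2024-0
            ┃█  ◎ @█            ┃n│2024-0
            ┃███████            ┃n│2024-0
            ┃Moves: 0  0/2      ┃ │2024-0
            ┃                   ┃y│2024-0
            ┃                   ┃ │2024-1
            ┃                   ┃ │2024-0
            ┃                   ┃ │2024-1


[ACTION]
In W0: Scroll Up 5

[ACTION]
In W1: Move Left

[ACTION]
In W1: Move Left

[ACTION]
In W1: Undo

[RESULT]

            ┏━━━━━━━━━━━━━━━━━━━┓        
            ┃ Sokoban           ┃        
            ┠───────────────────┨━━━━━━━━
            ┃███████            ┃        
            ┃█  □  █            ┃────────
            ┃█  □  █            ┃ │Date  
            ┃█◎  █ █            ┃─┼──────
            ┃█  ██ █            ┃ │2024-0
            ┃█  ◎@ █            ┃n│2024-0
            ┃███████            ┃n│2024-0
            ┃Moves: 1  0/2      ┃ │2024-0
            ┃                   ┃y│2024-0
            ┃                   ┃ │2024-1
            ┃                   ┃ │2024-0
            ┃                   ┃ │2024-1


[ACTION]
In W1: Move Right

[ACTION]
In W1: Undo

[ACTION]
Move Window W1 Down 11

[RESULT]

                                         
                                         
                  ┏━━━━━━━━━━━━━━━━━━━━━━
            ┏━━━━━━━━━━━━━━━━━━━┓        
            ┃ Sokoban           ┃────────
            ┠───────────────────┨ │Date  
            ┃███████            ┃─┼──────
            ┃█  □  █            ┃ │2024-0
            ┃█  □  █            ┃n│2024-0
            ┃█◎  █ █            ┃n│2024-0
            ┃█  ██ █            ┃ │2024-0
            ┃█  ◎@ █            ┃y│2024-0
            ┃███████            ┃ │2024-1
            ┃Moves: 1  0/2      ┃ │2024-0
            ┃                   ┃ │2024-1


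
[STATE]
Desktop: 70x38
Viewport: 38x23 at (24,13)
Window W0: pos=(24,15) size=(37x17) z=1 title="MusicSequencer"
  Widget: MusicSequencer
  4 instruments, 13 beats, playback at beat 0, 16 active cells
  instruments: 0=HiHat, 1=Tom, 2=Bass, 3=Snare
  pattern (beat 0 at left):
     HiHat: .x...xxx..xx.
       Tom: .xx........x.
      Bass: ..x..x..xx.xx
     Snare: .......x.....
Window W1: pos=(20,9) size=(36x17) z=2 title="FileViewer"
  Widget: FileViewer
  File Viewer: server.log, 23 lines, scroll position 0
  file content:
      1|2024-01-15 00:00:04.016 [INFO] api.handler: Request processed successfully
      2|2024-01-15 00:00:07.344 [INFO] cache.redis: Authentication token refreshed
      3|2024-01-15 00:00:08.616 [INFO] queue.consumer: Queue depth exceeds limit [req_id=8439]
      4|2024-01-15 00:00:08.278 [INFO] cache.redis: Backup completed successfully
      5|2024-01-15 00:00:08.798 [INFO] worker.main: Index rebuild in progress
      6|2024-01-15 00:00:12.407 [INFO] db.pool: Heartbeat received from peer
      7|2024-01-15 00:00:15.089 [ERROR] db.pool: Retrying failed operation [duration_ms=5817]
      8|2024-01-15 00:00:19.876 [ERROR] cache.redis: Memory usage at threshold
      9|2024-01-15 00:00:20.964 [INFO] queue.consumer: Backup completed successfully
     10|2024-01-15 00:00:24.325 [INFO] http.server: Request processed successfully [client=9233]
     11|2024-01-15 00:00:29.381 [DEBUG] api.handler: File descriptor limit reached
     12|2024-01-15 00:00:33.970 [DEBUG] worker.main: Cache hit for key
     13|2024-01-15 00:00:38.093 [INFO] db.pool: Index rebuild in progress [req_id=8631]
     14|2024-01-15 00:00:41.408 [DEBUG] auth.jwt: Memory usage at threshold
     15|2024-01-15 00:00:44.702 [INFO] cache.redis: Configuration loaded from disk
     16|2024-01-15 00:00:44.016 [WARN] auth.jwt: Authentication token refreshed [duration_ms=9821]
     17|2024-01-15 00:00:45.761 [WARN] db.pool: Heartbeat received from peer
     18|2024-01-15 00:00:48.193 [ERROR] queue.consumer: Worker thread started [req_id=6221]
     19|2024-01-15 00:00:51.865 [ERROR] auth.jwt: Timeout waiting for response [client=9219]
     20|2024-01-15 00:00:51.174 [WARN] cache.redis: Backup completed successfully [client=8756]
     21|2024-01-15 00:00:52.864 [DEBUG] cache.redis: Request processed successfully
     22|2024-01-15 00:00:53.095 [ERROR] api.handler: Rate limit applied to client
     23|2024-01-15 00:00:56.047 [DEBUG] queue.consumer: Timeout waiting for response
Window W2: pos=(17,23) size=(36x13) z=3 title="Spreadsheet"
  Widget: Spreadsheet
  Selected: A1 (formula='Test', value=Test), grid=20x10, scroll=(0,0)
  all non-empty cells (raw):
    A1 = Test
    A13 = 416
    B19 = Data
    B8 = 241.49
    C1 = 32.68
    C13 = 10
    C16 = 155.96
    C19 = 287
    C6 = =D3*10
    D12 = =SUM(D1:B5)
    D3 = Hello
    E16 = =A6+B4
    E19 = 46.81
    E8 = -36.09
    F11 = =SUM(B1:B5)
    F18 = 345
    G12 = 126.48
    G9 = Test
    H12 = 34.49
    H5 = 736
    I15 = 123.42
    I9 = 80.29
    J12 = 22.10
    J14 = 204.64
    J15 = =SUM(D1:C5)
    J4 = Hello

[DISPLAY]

4-01-15 00:00:07.344 [INFO] ca█┃      
4-01-15 00:00:08.616 [INFO] qu░┃      
4-01-15 00:00:08.278 [INFO] ca░┃━━━━┓ 
4-01-15 00:00:08.798 [INFO] wo░┃    ┃ 
4-01-15 00:00:12.407 [INFO] db░┃────┨ 
4-01-15 00:00:15.089 [ERROR] d░┃    ┃ 
4-01-15 00:00:19.876 [ERROR] c░┃    ┃ 
4-01-15 00:00:20.964 [INFO] qu░┃    ┃ 
4-01-15 00:00:24.325 [INFO] ht░┃    ┃ 
4-01-15 00:00:29.381 [DEBUG] a░┃    ┃ 
━━━━━━━━━━━━━━━━━━━━━━━━━━━━┓w░┃    ┃ 
dsheet                      ┃b▼┃    ┃ 
────────────────────────────┨━━┛    ┃ 
st                          ┃       ┃ 
 A       B       C       D  ┃       ┃ 
----------------------------┃       ┃ 
est]         0   32.68      ┃       ┃ 
     0       0       0      ┃       ┃ 
     0       0       0Hello ┃━━━━━━━┛ 
     0       0       0      ┃         
     0       0       0      ┃         
     0       0#ERR!         ┃         
━━━━━━━━━━━━━━━━━━━━━━━━━━━━┛         


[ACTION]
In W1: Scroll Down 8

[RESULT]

4-01-15 00:00:24.325 [INFO] ht░┃      
4-01-15 00:00:29.381 [DEBUG] a░┃      
4-01-15 00:00:33.970 [DEBUG] w░┃━━━━┓ 
4-01-15 00:00:38.093 [INFO] db░┃    ┃ 
4-01-15 00:00:41.408 [DEBUG] a░┃────┨ 
4-01-15 00:00:44.702 [INFO] ca░┃    ┃ 
4-01-15 00:00:44.016 [WARN] au░┃    ┃ 
4-01-15 00:00:45.761 [WARN] db░┃    ┃ 
4-01-15 00:00:48.193 [ERROR] q█┃    ┃ 
4-01-15 00:00:51.865 [ERROR] a░┃    ┃ 
━━━━━━━━━━━━━━━━━━━━━━━━━━━━┓a░┃    ┃ 
dsheet                      ┃c▼┃    ┃ 
────────────────────────────┨━━┛    ┃ 
st                          ┃       ┃ 
 A       B       C       D  ┃       ┃ 
----------------------------┃       ┃ 
est]         0   32.68      ┃       ┃ 
     0       0       0      ┃       ┃ 
     0       0       0Hello ┃━━━━━━━┛ 
     0       0       0      ┃         
     0       0       0      ┃         
     0       0#ERR!         ┃         
━━━━━━━━━━━━━━━━━━━━━━━━━━━━┛         


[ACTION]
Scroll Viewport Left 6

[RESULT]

  ┃2024-01-15 00:00:24.325 [INFO] ht░┃
  ┃2024-01-15 00:00:29.381 [DEBUG] a░┃
  ┃2024-01-15 00:00:33.970 [DEBUG] w░┃
  ┃2024-01-15 00:00:38.093 [INFO] db░┃
  ┃2024-01-15 00:00:41.408 [DEBUG] a░┃
  ┃2024-01-15 00:00:44.702 [INFO] ca░┃
  ┃2024-01-15 00:00:44.016 [WARN] au░┃
  ┃2024-01-15 00:00:45.761 [WARN] db░┃
  ┃2024-01-15 00:00:48.193 [ERROR] q█┃
  ┃2024-01-15 00:00:51.865 [ERROR] a░┃
━━━━━━━━━━━━━━━━━━━━━━━━━━━━━━━━━━┓a░┃
 Spreadsheet                      ┃c▼┃
──────────────────────────────────┨━━┛
A1: Test                          ┃   
       A       B       C       D  ┃   
----------------------------------┃   
  1 [Test]         0   32.68      ┃   
  2        0       0       0      ┃   
  3        0       0       0Hello ┃━━━
  4        0       0       0      ┃   
  5        0       0       0      ┃   
  6        0       0#ERR!         ┃   
━━━━━━━━━━━━━━━━━━━━━━━━━━━━━━━━━━┛   


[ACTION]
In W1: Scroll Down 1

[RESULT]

  ┃2024-01-15 00:00:29.381 [DEBUG] a░┃
  ┃2024-01-15 00:00:33.970 [DEBUG] w░┃
  ┃2024-01-15 00:00:38.093 [INFO] db░┃
  ┃2024-01-15 00:00:41.408 [DEBUG] a░┃
  ┃2024-01-15 00:00:44.702 [INFO] ca░┃
  ┃2024-01-15 00:00:44.016 [WARN] au░┃
  ┃2024-01-15 00:00:45.761 [WARN] db░┃
  ┃2024-01-15 00:00:48.193 [ERROR] q░┃
  ┃2024-01-15 00:00:51.865 [ERROR] a░┃
  ┃2024-01-15 00:00:51.174 [WARN] ca█┃
━━━━━━━━━━━━━━━━━━━━━━━━━━━━━━━━━━┓c░┃
 Spreadsheet                      ┃a▼┃
──────────────────────────────────┨━━┛
A1: Test                          ┃   
       A       B       C       D  ┃   
----------------------------------┃   
  1 [Test]         0   32.68      ┃   
  2        0       0       0      ┃   
  3        0       0       0Hello ┃━━━
  4        0       0       0      ┃   
  5        0       0       0      ┃   
  6        0       0#ERR!         ┃   
━━━━━━━━━━━━━━━━━━━━━━━━━━━━━━━━━━┛   


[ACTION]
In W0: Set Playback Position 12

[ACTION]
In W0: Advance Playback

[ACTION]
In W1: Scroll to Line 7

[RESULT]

  ┃2024-01-15 00:00:19.876 [ERROR] c░┃
  ┃2024-01-15 00:00:20.964 [INFO] qu░┃
  ┃2024-01-15 00:00:24.325 [INFO] ht░┃
  ┃2024-01-15 00:00:29.381 [DEBUG] a░┃
  ┃2024-01-15 00:00:33.970 [DEBUG] w░┃
  ┃2024-01-15 00:00:38.093 [INFO] db░┃
  ┃2024-01-15 00:00:41.408 [DEBUG] a█┃
  ┃2024-01-15 00:00:44.702 [INFO] ca░┃
  ┃2024-01-15 00:00:44.016 [WARN] au░┃
  ┃2024-01-15 00:00:45.761 [WARN] db░┃
━━━━━━━━━━━━━━━━━━━━━━━━━━━━━━━━━━┓q░┃
 Spreadsheet                      ┃a▼┃
──────────────────────────────────┨━━┛
A1: Test                          ┃   
       A       B       C       D  ┃   
----------------------------------┃   
  1 [Test]         0   32.68      ┃   
  2        0       0       0      ┃   
  3        0       0       0Hello ┃━━━
  4        0       0       0      ┃   
  5        0       0       0      ┃   
  6        0       0#ERR!         ┃   
━━━━━━━━━━━━━━━━━━━━━━━━━━━━━━━━━━┛   


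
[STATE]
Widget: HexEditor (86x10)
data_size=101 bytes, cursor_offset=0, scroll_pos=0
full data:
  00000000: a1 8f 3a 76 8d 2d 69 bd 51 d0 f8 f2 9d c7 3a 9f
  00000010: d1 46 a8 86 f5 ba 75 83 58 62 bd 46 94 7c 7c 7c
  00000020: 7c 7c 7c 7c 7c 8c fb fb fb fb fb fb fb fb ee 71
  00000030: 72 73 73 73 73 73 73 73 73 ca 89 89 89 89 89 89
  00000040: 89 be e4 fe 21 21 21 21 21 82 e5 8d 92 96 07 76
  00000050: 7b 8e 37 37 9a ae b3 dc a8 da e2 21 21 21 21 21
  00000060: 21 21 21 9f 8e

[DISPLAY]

00000000  A1 8f 3a 76 8d 2d 69 bd  51 d0 f8 f2 9d c7 3a 9f  |..:v.-i.Q.....:.|        
00000010  d1 46 a8 86 f5 ba 75 83  58 62 bd 46 94 7c 7c 7c  |.F....u.Xb.F.||||        
00000020  7c 7c 7c 7c 7c 8c fb fb  fb fb fb fb fb fb ee 71  ||||||..........q|        
00000030  72 73 73 73 73 73 73 73  73 ca 89 89 89 89 89 89  |rssssssss.......|        
00000040  89 be e4 fe 21 21 21 21  21 82 e5 8d 92 96 07 76  |....!!!!!......v|        
00000050  7b 8e 37 37 9a ae b3 dc  a8 da e2 21 21 21 21 21  |{.77.......!!!!!|        
00000060  21 21 21 9f 8e                                    |!!!..           |        
                                                                                      
                                                                                      
                                                                                      


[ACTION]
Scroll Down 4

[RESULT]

00000040  89 be e4 fe 21 21 21 21  21 82 e5 8d 92 96 07 76  |....!!!!!......v|        
00000050  7b 8e 37 37 9a ae b3 dc  a8 da e2 21 21 21 21 21  |{.77.......!!!!!|        
00000060  21 21 21 9f 8e                                    |!!!..           |        
                                                                                      
                                                                                      
                                                                                      
                                                                                      
                                                                                      
                                                                                      
                                                                                      


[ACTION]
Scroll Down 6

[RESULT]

00000060  21 21 21 9f 8e                                    |!!!..           |        
                                                                                      
                                                                                      
                                                                                      
                                                                                      
                                                                                      
                                                                                      
                                                                                      
                                                                                      
                                                                                      


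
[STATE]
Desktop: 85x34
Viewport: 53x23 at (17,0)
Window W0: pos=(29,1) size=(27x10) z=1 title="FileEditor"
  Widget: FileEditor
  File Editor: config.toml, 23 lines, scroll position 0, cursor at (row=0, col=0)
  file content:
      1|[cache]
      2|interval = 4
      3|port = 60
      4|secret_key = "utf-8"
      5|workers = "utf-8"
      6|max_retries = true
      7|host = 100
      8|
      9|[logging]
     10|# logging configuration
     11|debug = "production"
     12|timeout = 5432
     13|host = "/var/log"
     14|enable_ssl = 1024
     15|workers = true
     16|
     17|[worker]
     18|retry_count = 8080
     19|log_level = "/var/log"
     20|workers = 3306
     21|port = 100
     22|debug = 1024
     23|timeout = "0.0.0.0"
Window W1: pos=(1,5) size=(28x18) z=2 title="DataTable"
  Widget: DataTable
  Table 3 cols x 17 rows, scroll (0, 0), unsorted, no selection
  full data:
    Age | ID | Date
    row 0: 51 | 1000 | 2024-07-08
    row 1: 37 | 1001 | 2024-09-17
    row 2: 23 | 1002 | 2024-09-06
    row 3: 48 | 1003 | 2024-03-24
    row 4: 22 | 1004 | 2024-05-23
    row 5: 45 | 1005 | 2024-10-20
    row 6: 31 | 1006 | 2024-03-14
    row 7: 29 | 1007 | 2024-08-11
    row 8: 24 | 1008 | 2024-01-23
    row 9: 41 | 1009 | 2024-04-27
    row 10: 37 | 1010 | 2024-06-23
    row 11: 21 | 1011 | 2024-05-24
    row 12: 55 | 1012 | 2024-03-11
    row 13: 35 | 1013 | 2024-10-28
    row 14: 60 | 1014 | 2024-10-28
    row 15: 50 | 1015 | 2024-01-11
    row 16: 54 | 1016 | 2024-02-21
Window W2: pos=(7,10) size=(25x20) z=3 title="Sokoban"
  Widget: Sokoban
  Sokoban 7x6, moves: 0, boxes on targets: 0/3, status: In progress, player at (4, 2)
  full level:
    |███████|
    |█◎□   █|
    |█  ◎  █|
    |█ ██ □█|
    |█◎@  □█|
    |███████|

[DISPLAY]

                                                     
            ┏━━━━━━━━━━━━━━━━━━━━━━━━━┓              
            ┃ FileEditor              ┃              
            ┠─────────────────────────┨              
            ┃█cache]                 ▲┃              
━━━━━━━━━━━┓┃interval = 4            █┃              
           ┃┃port = 60               ░┃              
───────────┨┃secret_key = "utf-8"    ░┃              
           ┃┃workers = "utf-8"       ░┃              
────       ┃┃max_retries = true      ▼┃              
━━━━━━━━━━━━━━┓━━━━━━━━━━━━━━━━━━━━━━━┛              
              ┃                                      
──────────────┨                                      
              ┃                                      
              ┃                                      
              ┃                                      
              ┃                                      
              ┃                                      
              ┃                                      
 0/3          ┃                                      
              ┃                                      
              ┃                                      
              ┃                                      


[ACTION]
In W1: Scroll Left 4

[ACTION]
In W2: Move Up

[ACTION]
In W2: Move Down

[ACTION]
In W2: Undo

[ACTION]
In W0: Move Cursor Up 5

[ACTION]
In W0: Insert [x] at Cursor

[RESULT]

                                                     
            ┏━━━━━━━━━━━━━━━━━━━━━━━━━┓              
            ┃ FileEditor              ┃              
            ┠─────────────────────────┨              
            ┃x█cache]                ▲┃              
━━━━━━━━━━━┓┃interval = 4            █┃              
           ┃┃port = 60               ░┃              
───────────┨┃secret_key = "utf-8"    ░┃              
           ┃┃workers = "utf-8"       ░┃              
────       ┃┃max_retries = true      ▼┃              
━━━━━━━━━━━━━━┓━━━━━━━━━━━━━━━━━━━━━━━┛              
              ┃                                      
──────────────┨                                      
              ┃                                      
              ┃                                      
              ┃                                      
              ┃                                      
              ┃                                      
              ┃                                      
 0/3          ┃                                      
              ┃                                      
              ┃                                      
              ┃                                      


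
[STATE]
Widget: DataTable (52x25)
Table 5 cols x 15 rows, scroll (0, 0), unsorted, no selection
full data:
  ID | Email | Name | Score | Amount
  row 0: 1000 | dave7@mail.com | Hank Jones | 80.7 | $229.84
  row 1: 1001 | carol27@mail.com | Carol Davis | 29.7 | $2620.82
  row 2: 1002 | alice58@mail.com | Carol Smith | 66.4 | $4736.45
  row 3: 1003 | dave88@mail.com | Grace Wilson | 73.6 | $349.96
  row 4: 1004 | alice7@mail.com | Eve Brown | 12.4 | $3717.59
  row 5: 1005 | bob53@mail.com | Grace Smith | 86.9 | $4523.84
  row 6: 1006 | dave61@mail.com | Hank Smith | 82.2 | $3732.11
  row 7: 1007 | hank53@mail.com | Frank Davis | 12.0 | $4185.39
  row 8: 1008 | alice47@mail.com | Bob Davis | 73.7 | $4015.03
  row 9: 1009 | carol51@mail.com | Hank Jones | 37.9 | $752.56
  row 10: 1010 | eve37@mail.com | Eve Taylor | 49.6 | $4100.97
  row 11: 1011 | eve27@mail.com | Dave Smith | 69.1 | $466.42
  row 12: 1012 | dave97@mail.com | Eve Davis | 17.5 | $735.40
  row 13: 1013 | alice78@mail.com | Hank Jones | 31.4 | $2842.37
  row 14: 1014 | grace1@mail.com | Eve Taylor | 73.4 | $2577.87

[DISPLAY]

ID  │Email           │Name        │Score│Amount     
────┼────────────────┼────────────┼─────┼────────   
1000│dave7@mail.com  │Hank Jones  │80.7 │$229.84    
1001│carol27@mail.com│Carol Davis │29.7 │$2620.82   
1002│alice58@mail.com│Carol Smith │66.4 │$4736.45   
1003│dave88@mail.com │Grace Wilson│73.6 │$349.96    
1004│alice7@mail.com │Eve Brown   │12.4 │$3717.59   
1005│bob53@mail.com  │Grace Smith │86.9 │$4523.84   
1006│dave61@mail.com │Hank Smith  │82.2 │$3732.11   
1007│hank53@mail.com │Frank Davis │12.0 │$4185.39   
1008│alice47@mail.com│Bob Davis   │73.7 │$4015.03   
1009│carol51@mail.com│Hank Jones  │37.9 │$752.56    
1010│eve37@mail.com  │Eve Taylor  │49.6 │$4100.97   
1011│eve27@mail.com  │Dave Smith  │69.1 │$466.42    
1012│dave97@mail.com │Eve Davis   │17.5 │$735.40    
1013│alice78@mail.com│Hank Jones  │31.4 │$2842.37   
1014│grace1@mail.com │Eve Taylor  │73.4 │$2577.87   
                                                    
                                                    
                                                    
                                                    
                                                    
                                                    
                                                    
                                                    


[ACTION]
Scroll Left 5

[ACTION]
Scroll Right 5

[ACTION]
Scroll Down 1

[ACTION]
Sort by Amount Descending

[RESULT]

ID  │Email           │Name        │Score│Amount ▼   
────┼────────────────┼────────────┼─────┼────────   
1002│alice58@mail.com│Carol Smith │66.4 │$4736.45   
1005│bob53@mail.com  │Grace Smith │86.9 │$4523.84   
1007│hank53@mail.com │Frank Davis │12.0 │$4185.39   
1010│eve37@mail.com  │Eve Taylor  │49.6 │$4100.97   
1008│alice47@mail.com│Bob Davis   │73.7 │$4015.03   
1006│dave61@mail.com │Hank Smith  │82.2 │$3732.11   
1004│alice7@mail.com │Eve Brown   │12.4 │$3717.59   
1013│alice78@mail.com│Hank Jones  │31.4 │$2842.37   
1001│carol27@mail.com│Carol Davis │29.7 │$2620.82   
1014│grace1@mail.com │Eve Taylor  │73.4 │$2577.87   
1009│carol51@mail.com│Hank Jones  │37.9 │$752.56    
1012│dave97@mail.com │Eve Davis   │17.5 │$735.40    
1011│eve27@mail.com  │Dave Smith  │69.1 │$466.42    
1003│dave88@mail.com │Grace Wilson│73.6 │$349.96    
1000│dave7@mail.com  │Hank Jones  │80.7 │$229.84    
                                                    
                                                    
                                                    
                                                    
                                                    
                                                    
                                                    
                                                    


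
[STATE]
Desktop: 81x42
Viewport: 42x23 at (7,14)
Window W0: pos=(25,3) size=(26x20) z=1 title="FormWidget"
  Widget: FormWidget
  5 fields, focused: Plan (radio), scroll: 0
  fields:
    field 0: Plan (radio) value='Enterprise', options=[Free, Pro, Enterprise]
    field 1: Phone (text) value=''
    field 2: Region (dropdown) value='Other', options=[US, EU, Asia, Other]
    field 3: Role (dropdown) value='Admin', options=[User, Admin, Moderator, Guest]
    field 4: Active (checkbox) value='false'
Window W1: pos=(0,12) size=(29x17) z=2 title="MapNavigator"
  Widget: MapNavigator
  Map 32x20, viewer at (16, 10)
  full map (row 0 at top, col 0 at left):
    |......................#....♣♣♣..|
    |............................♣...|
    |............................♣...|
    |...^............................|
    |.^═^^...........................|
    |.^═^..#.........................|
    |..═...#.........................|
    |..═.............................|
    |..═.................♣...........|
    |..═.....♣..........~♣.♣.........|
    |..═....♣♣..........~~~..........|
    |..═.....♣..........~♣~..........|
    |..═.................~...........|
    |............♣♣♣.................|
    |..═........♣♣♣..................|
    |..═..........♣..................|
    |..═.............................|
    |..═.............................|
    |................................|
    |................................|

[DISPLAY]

─────────────────────┨                    
.....................┃                    
.....................┃                    
.....................┃                    
.....................┃                    
...........♣.........┃                    
..........~♣.♣.......┃                    
.......@..~~~........┃                    
..........~♣~........┃━━━━━━━━━━━━━━━━━━━━
...........~.........┃                    
...♣♣♣...............┃                    
..♣♣♣................┃                    
....♣................┃                    
.....................┃                    
━━━━━━━━━━━━━━━━━━━━━┛                    
                                          
                                          
                                          
                                          
                                          
                                          
                                          
                                          


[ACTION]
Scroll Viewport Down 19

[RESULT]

...........♣.........┃                    
..........~♣.♣.......┃                    
.......@..~~~........┃                    
..........~♣~........┃━━━━━━━━━━━━━━━━━━━━
...........~.........┃                    
...♣♣♣...............┃                    
..♣♣♣................┃                    
....♣................┃                    
.....................┃                    
━━━━━━━━━━━━━━━━━━━━━┛                    
                                          
                                          
                                          
                                          
                                          
                                          
                                          
                                          
                                          
                                          
                                          
                                          
                                          


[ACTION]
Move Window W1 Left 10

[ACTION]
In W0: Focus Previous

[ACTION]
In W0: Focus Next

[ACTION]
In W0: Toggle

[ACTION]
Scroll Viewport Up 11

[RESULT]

                  ┃  Region:     [Other  ▼
                  ┃  Role:       [Admin  ▼
                  ┃  Active:     [ ]      
                  ┃                       
━━━━━━━━━━━━━━━━━━━━━┓                    
vigator              ┃                    
─────────────────────┨                    
.....................┃                    
.....................┃                    
.....................┃                    
.....................┃                    
...........♣.........┃                    
..........~♣.♣.......┃                    
.......@..~~~........┃                    
..........~♣~........┃━━━━━━━━━━━━━━━━━━━━
...........~.........┃                    
...♣♣♣...............┃                    
..♣♣♣................┃                    
....♣................┃                    
.....................┃                    
━━━━━━━━━━━━━━━━━━━━━┛                    
                                          
                                          


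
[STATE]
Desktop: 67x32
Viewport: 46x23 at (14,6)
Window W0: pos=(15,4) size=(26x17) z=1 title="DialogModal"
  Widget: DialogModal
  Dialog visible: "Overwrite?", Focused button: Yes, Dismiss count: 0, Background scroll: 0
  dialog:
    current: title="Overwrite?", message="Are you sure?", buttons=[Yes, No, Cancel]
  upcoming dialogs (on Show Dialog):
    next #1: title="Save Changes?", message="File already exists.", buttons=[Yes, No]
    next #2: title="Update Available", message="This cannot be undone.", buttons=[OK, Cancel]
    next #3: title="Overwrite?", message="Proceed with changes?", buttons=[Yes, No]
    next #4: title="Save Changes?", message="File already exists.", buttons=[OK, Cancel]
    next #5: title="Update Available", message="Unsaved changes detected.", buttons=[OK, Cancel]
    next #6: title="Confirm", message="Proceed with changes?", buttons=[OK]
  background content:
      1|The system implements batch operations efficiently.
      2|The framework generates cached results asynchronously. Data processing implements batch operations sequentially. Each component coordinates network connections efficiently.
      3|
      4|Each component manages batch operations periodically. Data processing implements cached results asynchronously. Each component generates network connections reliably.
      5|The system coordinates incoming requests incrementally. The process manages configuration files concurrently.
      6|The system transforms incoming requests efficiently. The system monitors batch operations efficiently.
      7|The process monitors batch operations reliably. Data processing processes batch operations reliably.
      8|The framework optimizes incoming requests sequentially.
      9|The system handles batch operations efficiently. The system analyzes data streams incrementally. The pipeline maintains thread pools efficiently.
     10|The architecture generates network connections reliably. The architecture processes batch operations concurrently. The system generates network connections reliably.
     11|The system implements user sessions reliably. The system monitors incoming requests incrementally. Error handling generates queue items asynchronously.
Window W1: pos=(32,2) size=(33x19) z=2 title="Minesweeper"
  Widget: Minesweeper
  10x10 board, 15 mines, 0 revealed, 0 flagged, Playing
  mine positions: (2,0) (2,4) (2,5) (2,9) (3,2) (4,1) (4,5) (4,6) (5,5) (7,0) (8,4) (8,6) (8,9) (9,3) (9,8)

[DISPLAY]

 ┠────────────────┃■■■■■■■■■■                 
 ┃The system imple┃■■■■■■■■■■                 
 ┃The framework ge┃■■■■■■■■■■                 
 ┃                ┃■■■■■■■■■■                 
 ┃Each component m┃■■■■■■■■■■                 
 ┃Th┌─────────────┃■■■■■■■■■■                 
 ┃Th│    Overwrite┃■■■■■■■■■■                 
 ┃Th│  Are you sur┃■■■■■■■■■■                 
 ┃Th│[Yes]  No   C┃■■■■■■■■■■                 
 ┃Th└─────────────┃                           
 ┃The architecture┃                           
 ┃The system imple┃                           
 ┃                ┃                           
 ┃                ┃                           
 ┗━━━━━━━━━━━━━━━━┗━━━━━━━━━━━━━━━━━━━━━━━━━━━
                                              
                                              
                                              
                                              
                                              
                                              
                                              
                                              


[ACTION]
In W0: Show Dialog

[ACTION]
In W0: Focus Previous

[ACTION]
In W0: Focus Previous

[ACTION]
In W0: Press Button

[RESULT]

 ┠────────────────┃■■■■■■■■■■                 
 ┃The system imple┃■■■■■■■■■■                 
 ┃The framework ge┃■■■■■■■■■■                 
 ┃                ┃■■■■■■■■■■                 
 ┃Each component m┃■■■■■■■■■■                 
 ┃The system coord┃■■■■■■■■■■                 
 ┃The system trans┃■■■■■■■■■■                 
 ┃The process moni┃■■■■■■■■■■                 
 ┃The framework op┃■■■■■■■■■■                 
 ┃The system handl┃                           
 ┃The architecture┃                           
 ┃The system imple┃                           
 ┃                ┃                           
 ┃                ┃                           
 ┗━━━━━━━━━━━━━━━━┗━━━━━━━━━━━━━━━━━━━━━━━━━━━
                                              
                                              
                                              
                                              
                                              
                                              
                                              
                                              
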